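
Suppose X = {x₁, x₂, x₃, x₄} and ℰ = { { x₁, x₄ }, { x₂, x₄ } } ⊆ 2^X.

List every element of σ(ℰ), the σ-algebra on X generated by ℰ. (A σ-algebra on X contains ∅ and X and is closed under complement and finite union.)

Seed the family with ℰ together with ∅ and X: { ∅, { x₁, x₄ }, { x₂, x₄ }, X }.
Pass 1 (3 new):
  { x₁, x₃ }  = complement { x₂, x₄ }
  { x₂, x₃ }  = complement { x₁, x₄ }
  { x₁, x₂, x₄ }  = { x₂, x₄ } ∪ { x₁, x₄ }
  |family| = 7
Pass 2: 4 new —
  { x₃ }  = complement { x₁, x₂, x₄ }
  { x₁, x₂, x₃ }  = { x₂, x₃ } ∪ { x₁, x₃ }
  { x₁, x₃, x₄ }  = { x₁, x₄ } ∪ { x₁, x₃ }
  { x₂, x₃, x₄ }  = { x₂, x₃ } ∪ { x₂, x₄ }
  |family| = 11
Pass 3: +3 →
  { x₁ }  = complement { x₂, x₃, x₄ }
  { x₂ }  = complement { x₁, x₃, x₄ }
  { x₄ }  = complement { x₁, x₂, x₃ }
  |family| = 14
Pass 4: 2 new —
  { x₁, x₂ }  = { x₂ } ∪ { x₁ }
  { x₃, x₄ }  = { x₃ } ∪ { x₄ }
  |family| = 16
Pass 5: no new sets; the family is a σ-algebra.

Hence σ(ℰ) has 16 members: { ∅, { x₁ }, { x₂ }, { x₃ }, { x₄ }, { x₁, x₂ }, { x₁, x₃ }, { x₁, x₄ }, { x₂, x₃ }, { x₂, x₄ }, { x₃, x₄ }, { x₁, x₂, x₃ }, { x₁, x₂, x₄ }, { x₁, x₃, x₄ }, { x₂, x₃, x₄ }, X }.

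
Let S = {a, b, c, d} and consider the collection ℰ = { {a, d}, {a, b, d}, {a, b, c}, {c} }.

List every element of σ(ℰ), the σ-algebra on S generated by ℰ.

Take S₀ = ℰ ∪ {∅, S} = { {}, {c}, {a, d}, {a, b, c}, {a, b, d}, S }.
Pass 1: 3 new —
  {d}  = complement {a, b, c}
  {b, c}  = complement {a, d}
  {a, c, d}  = {c} ∪ {a, d}
  (now 9)
Pass 2: +3 →
  {b}  = complement {a, c, d}
  {c, d}  = {c} ∪ {d}
  {b, c, d}  = {b, c} ∪ {d}
  (now 12)
Pass 3 (3 new):
  {a}  = complement {b, c, d}
  {a, b}  = complement {c, d}
  {b, d}  = {d} ∪ {b}
  (now 15)
Pass 4: +1 →
  {a, c}  = complement {b, d}
  (now 16)
Pass 5: closed — nothing new.

Hence σ(ℰ) has 16 members: { {}, {a}, {b}, {c}, {d}, {a, b}, {a, c}, {a, d}, {b, c}, {b, d}, {c, d}, {a, b, c}, {a, b, d}, {a, c, d}, {b, c, d}, S }.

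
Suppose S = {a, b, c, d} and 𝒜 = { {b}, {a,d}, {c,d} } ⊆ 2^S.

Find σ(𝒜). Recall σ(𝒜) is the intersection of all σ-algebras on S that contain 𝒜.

Take S₀ = 𝒜 ∪ {∅, S} = { ∅, {b}, {a,d}, {c,d}, S }.
Pass 1 (5 new):
  {a,b}  = ᶜ of {c,d}
  {b,c}  = ᶜ of {a,d}
  {a,b,d}  = {a,d} ∪ {b}
  {a,c,d}  = ᶜ of {b}
  {b,c,d}  = {c,d} ∪ {b}
  [10 total]
Pass 2 adds 3:
  {a}  = ᶜ of {b,c,d}
  {c}  = ᶜ of {a,b,d}
  {a,b,c}  = {a,b} ∪ {b,c}
  [13 total]
Pass 3 (2 new):
  {d}  = ᶜ of {a,b,c}
  {a,c}  = {c} ∪ {a}
  [15 total]
Pass 4: 1 new —
  {b,d}  = ᶜ of {a,c}
  [16 total]
Pass 5: closed — nothing new.

Hence σ(𝒜) has 16 members: { ∅, {a}, {b}, {c}, {d}, {a,b}, {a,c}, {a,d}, {b,c}, {b,d}, {c,d}, {a,b,c}, {a,b,d}, {a,c,d}, {b,c,d}, S }.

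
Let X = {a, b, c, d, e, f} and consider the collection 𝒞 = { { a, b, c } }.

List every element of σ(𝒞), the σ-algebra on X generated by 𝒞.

σ(𝒞) (4 sets): { {}, { a, b, c }, { d, e, f }, X }

Working:
Initial family (3 sets): { {}, { a, b, c }, X }.
Step 1 (1 new):
  { d, e, f }  = X∖{ a, b, c }
  |family| = 4
Step 2 adds nothing — fixpoint reached.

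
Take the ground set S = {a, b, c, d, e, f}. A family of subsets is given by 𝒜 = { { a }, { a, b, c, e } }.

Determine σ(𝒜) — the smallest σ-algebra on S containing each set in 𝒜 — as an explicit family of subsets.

Answer: σ(𝒜) = { {  }, { a }, { d, f }, { a, d, f }, { b, c, e }, { a, b, c, e }, { b, c, d, e, f }, S }

Trace:
Begin from { {  }, { a }, { a, b, c, e }, S } (that is, 𝒜 plus ∅ and S).
Iteration 1 adds 2:
  { d, f }  = { a, b, c, e }ᶜ
  { b, c, d, e, f }  = { a }ᶜ
Iteration 2 adds 1:
  { a, d, f }  = { d, f } ∪ { a }
Iteration 3 adds 1:
  { b, c, e }  = { a, d, f }ᶜ
Iteration 4 adds nothing — fixpoint reached.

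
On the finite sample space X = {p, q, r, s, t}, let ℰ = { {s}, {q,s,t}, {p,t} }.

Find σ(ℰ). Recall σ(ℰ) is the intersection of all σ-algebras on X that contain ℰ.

Begin from { {}, {s}, {p,t}, {q,s,t}, X } (that is, ℰ plus ∅ and X).
Step 1. New:
  {p,r}  = ᶜ of {q,s,t}
  {p,s,t}  = {p,t} ∪ {s}
  {q,r,s}  = ᶜ of {p,t}
  {p,q,r,t}  = ᶜ of {s}
  {p,q,s,t}  = {p,t} ∪ {q,s,t}
  (now 10)
Step 2. New:
  {r}  = ᶜ of {p,q,s,t}
  {q,r}  = ᶜ of {p,s,t}
  {p,r,s}  = {p,r} ∪ {s}
  {p,r,t}  = {p,r} ∪ {p,t}
  {p,q,r,s}  = {p,r} ∪ {q,r,s}
  {p,r,s,t}  = {p,s,t} ∪ {p,r}
  {q,r,s,t}  = {q,r,s} ∪ {q,s,t}
  (now 17)
Step 3. New:
  {p}  = ᶜ of {q,r,s,t}
  {q}  = ᶜ of {p,r,s,t}
  {t}  = ᶜ of {p,q,r,s}
  {q,s}  = ᶜ of {p,r,t}
  {q,t}  = ᶜ of {p,r,s}
  {r,s}  = {r} ∪ {s}
  {p,q,r}  = {q,r} ∪ {p,r}
  (now 24)
Step 4 adds 8:
  {p,q}  = {q} ∪ {p}
  {p,s}  = {s} ∪ {p}
  {r,t}  = {t} ∪ {r}
  {s,t}  = ᶜ of {p,q,r}
  {p,q,s}  = {q,s} ∪ {p}
  {p,q,t}  = ᶜ of {r,s}
  {q,r,t}  = {q,t} ∪ {r}
  {r,s,t}  = {r,s} ∪ {t}
  (now 32)
Step 5: stable.

|σ(ℰ)| = 32.  σ(ℰ) = { {}, {p}, {q}, {r}, {s}, {t}, {p,q}, {p,r}, {p,s}, {p,t}, {q,r}, {q,s}, {q,t}, {r,s}, {r,t}, {s,t}, {p,q,r}, {p,q,s}, {p,q,t}, {p,r,s}, {p,r,t}, {p,s,t}, {q,r,s}, {q,r,t}, {q,s,t}, {r,s,t}, {p,q,r,s}, {p,q,r,t}, {p,q,s,t}, {p,r,s,t}, {q,r,s,t}, X }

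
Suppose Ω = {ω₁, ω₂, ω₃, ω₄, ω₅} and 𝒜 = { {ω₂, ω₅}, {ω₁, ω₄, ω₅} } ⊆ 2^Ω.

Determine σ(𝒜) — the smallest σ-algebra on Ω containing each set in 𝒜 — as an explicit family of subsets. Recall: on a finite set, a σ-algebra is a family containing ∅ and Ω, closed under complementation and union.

Start: 𝒜 ∪ {∅, Ω} = { {}, {ω₂, ω₅}, {ω₁, ω₄, ω₅}, Ω }.
Iteration 1: +3 →
  {ω₂, ω₃}  = {ω₁, ω₄, ω₅}ᶜ
  {ω₁, ω₃, ω₄}  = {ω₂, ω₅}ᶜ
  {ω₁, ω₂, ω₄, ω₅}  = {ω₂, ω₅} ∪ {ω₁, ω₄, ω₅}
  [7 total]
Iteration 2 (4 new):
  {ω₃}  = {ω₁, ω₂, ω₄, ω₅}ᶜ
  {ω₂, ω₃, ω₅}  = {ω₂, ω₅} ∪ {ω₂, ω₃}
  {ω₁, ω₂, ω₃, ω₄}  = {ω₁, ω₃, ω₄} ∪ {ω₂, ω₃}
  {ω₁, ω₃, ω₄, ω₅}  = {ω₁, ω₄, ω₅} ∪ {ω₁, ω₃, ω₄}
  [11 total]
Iteration 3: 3 new —
  {ω₂}  = {ω₁, ω₃, ω₄, ω₅}ᶜ
  {ω₅}  = {ω₁, ω₂, ω₃, ω₄}ᶜ
  {ω₁, ω₄}  = {ω₂, ω₃, ω₅}ᶜ
  [14 total]
Iteration 4: 2 new —
  {ω₃, ω₅}  = {ω₃} ∪ {ω₅}
  {ω₁, ω₂, ω₄}  = {ω₁, ω₄} ∪ {ω₂}
  [16 total]
Iteration 5: no new sets; the family is a σ-algebra.

σ(𝒜) = { {}, {ω₂}, {ω₃}, {ω₅}, {ω₁, ω₄}, {ω₂, ω₃}, {ω₂, ω₅}, {ω₃, ω₅}, {ω₁, ω₂, ω₄}, {ω₁, ω₃, ω₄}, {ω₁, ω₄, ω₅}, {ω₂, ω₃, ω₅}, {ω₁, ω₂, ω₃, ω₄}, {ω₁, ω₂, ω₄, ω₅}, {ω₁, ω₃, ω₄, ω₅}, Ω }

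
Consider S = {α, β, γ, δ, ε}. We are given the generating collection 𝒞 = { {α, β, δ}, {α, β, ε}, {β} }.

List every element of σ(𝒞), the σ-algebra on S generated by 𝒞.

Initial family (5 sets): { ∅, {β}, {α, β, δ}, {α, β, ε}, S }.
Pass 1 adds 4:
  {γ, δ}  = S∖{α, β, ε}
  {γ, ε}  = S∖{α, β, δ}
  {α, β, δ, ε}  = {α, β, ε} ∪ {α, β, δ}
  {α, γ, δ, ε}  = S∖{β}
  (now 9)
Pass 2. New:
  {γ}  = S∖{α, β, δ, ε}
  {β, γ, δ}  = {γ, δ} ∪ {β}
  {β, γ, ε}  = {β} ∪ {γ, ε}
  {γ, δ, ε}  = {γ, δ} ∪ {γ, ε}
  {α, β, γ, δ}  = {γ, δ} ∪ {α, β, δ}
  {α, β, γ, ε}  = {α, β, ε} ∪ {γ, ε}
  (now 15)
Pass 3: +7 →
  {δ}  = S∖{α, β, γ, ε}
  {ε}  = S∖{α, β, γ, δ}
  {α, β}  = S∖{γ, δ, ε}
  {α, δ}  = S∖{β, γ, ε}
  {α, ε}  = S∖{β, γ, δ}
  {β, γ}  = {γ} ∪ {β}
  {β, γ, δ, ε}  = {γ, δ, ε} ∪ {β, γ, ε}
  (now 22)
Pass 4: +8 →
  {α}  = S∖{β, γ, δ, ε}
  {β, δ}  = {β} ∪ {δ}
  {β, ε}  = {β} ∪ {ε}
  {δ, ε}  = {ε} ∪ {δ}
  {α, β, γ}  = {α, β} ∪ {γ}
  {α, γ, δ}  = {γ, δ} ∪ {α, δ}
  {α, γ, ε}  = {α, ε} ∪ {γ, ε}
  {α, δ, ε}  = S∖{β, γ}
  (now 30)
Pass 5 adds 2:
  {α, γ}  = {γ} ∪ {α}
  {β, δ, ε}  = {β, ε} ∪ {δ, ε}
  (now 32)
Pass 6 adds nothing — fixpoint reached.

Hence σ(𝒞) has 32 members: { ∅, {α}, {β}, {γ}, {δ}, {ε}, {α, β}, {α, γ}, {α, δ}, {α, ε}, {β, γ}, {β, δ}, {β, ε}, {γ, δ}, {γ, ε}, {δ, ε}, {α, β, γ}, {α, β, δ}, {α, β, ε}, {α, γ, δ}, {α, γ, ε}, {α, δ, ε}, {β, γ, δ}, {β, γ, ε}, {β, δ, ε}, {γ, δ, ε}, {α, β, γ, δ}, {α, β, γ, ε}, {α, β, δ, ε}, {α, γ, δ, ε}, {β, γ, δ, ε}, S }.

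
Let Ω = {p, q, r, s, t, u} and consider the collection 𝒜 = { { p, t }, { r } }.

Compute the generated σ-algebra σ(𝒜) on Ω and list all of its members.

Take S₀ = 𝒜 ∪ {∅, Ω} = { ∅, { r }, { p, t }, Ω }.
Round 1 (3 new):
  { p, r, t }  = { r } ∪ { p, t }
  { q, r, s, u }  = { p, t }ᶜ
  { p, q, s, t, u }  = { r }ᶜ
  — 7 sets.
Round 2 adds 1:
  { q, s, u }  = { p, r, t }ᶜ
  — 8 sets.
Round 3: stable.

Hence σ(𝒜) has 8 members: { ∅, { r }, { p, t }, { p, r, t }, { q, s, u }, { q, r, s, u }, { p, q, s, t, u }, Ω }.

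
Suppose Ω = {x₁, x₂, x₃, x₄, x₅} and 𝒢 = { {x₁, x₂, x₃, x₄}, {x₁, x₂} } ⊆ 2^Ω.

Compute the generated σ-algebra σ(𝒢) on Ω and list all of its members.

Start: 𝒢 ∪ {∅, Ω} = { {}, {x₁, x₂}, {x₁, x₂, x₃, x₄}, Ω }.
Pass 1 adds 2:
  {x₅}  = complement {x₁, x₂, x₃, x₄}
  {x₃, x₄, x₅}  = complement {x₁, x₂}
  [6 total]
Pass 2. New:
  {x₁, x₂, x₅}  = {x₁, x₂} ∪ {x₅}
  [7 total]
Pass 3 adds 1:
  {x₃, x₄}  = complement {x₁, x₂, x₅}
  [8 total]
Pass 4: closed — nothing new.

Therefore σ(𝒢) = { {}, {x₅}, {x₁, x₂}, {x₃, x₄}, {x₁, x₂, x₅}, {x₃, x₄, x₅}, {x₁, x₂, x₃, x₄}, Ω } (|σ(𝒢)| = 8).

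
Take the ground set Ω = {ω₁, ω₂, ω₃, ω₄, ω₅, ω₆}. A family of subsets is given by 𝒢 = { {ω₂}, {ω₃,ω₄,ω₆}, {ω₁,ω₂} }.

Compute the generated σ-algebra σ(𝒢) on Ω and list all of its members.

Initial family (5 sets): { {}, {ω₂}, {ω₁,ω₂}, {ω₃,ω₄,ω₆}, Ω }.
Pass 1: 5 new —
  {ω₁,ω₂,ω₅}  = complement {ω₃,ω₄,ω₆}
  {ω₂,ω₃,ω₄,ω₆}  = {ω₂} ∪ {ω₃,ω₄,ω₆}
  {ω₃,ω₄,ω₅,ω₆}  = complement {ω₁,ω₂}
  {ω₁,ω₂,ω₃,ω₄,ω₆}  = {ω₁,ω₂} ∪ {ω₃,ω₄,ω₆}
  {ω₁,ω₃,ω₄,ω₅,ω₆}  = complement {ω₂}
  (now 10)
Pass 2: 3 new —
  {ω₅}  = complement {ω₁,ω₂,ω₃,ω₄,ω₆}
  {ω₁,ω₅}  = complement {ω₂,ω₃,ω₄,ω₆}
  {ω₂,ω₃,ω₄,ω₅,ω₆}  = {ω₃,ω₄,ω₅,ω₆} ∪ {ω₂}
  (now 13)
Pass 3. New:
  {ω₁}  = complement {ω₂,ω₃,ω₄,ω₅,ω₆}
  {ω₂,ω₅}  = {ω₂} ∪ {ω₅}
  (now 15)
Pass 4: +1 →
  {ω₁,ω₃,ω₄,ω₆}  = complement {ω₂,ω₅}
  (now 16)
Pass 5: stable.

Hence σ(𝒢) has 16 members: { {}, {ω₁}, {ω₂}, {ω₅}, {ω₁,ω₂}, {ω₁,ω₅}, {ω₂,ω₅}, {ω₁,ω₂,ω₅}, {ω₃,ω₄,ω₆}, {ω₁,ω₃,ω₄,ω₆}, {ω₂,ω₃,ω₄,ω₆}, {ω₃,ω₄,ω₅,ω₆}, {ω₁,ω₂,ω₃,ω₄,ω₆}, {ω₁,ω₃,ω₄,ω₅,ω₆}, {ω₂,ω₃,ω₄,ω₅,ω₆}, Ω }.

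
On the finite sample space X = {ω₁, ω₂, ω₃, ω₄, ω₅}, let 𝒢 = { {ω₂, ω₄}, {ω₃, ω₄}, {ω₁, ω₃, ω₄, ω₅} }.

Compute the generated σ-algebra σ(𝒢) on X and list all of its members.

Start: 𝒢 ∪ {∅, X} = { {}, {ω₂, ω₄}, {ω₃, ω₄}, {ω₁, ω₃, ω₄, ω₅}, X }.
Round 1: 4 new —
  {ω₂}  = X∖{ω₁, ω₃, ω₄, ω₅}
  {ω₁, ω₂, ω₅}  = X∖{ω₃, ω₄}
  {ω₁, ω₃, ω₅}  = X∖{ω₂, ω₄}
  {ω₂, ω₃, ω₄}  = {ω₃, ω₄} ∪ {ω₂, ω₄}
  |family| = 9
Round 2 adds 3:
  {ω₁, ω₅}  = X∖{ω₂, ω₃, ω₄}
  {ω₁, ω₂, ω₃, ω₅}  = {ω₁, ω₃, ω₅} ∪ {ω₂}
  {ω₁, ω₂, ω₄, ω₅}  = {ω₁, ω₂, ω₅} ∪ {ω₂, ω₄}
  |family| = 12
Round 3 (2 new):
  {ω₃}  = X∖{ω₁, ω₂, ω₄, ω₅}
  {ω₄}  = X∖{ω₁, ω₂, ω₃, ω₅}
  |family| = 14
Round 4: 2 new —
  {ω₂, ω₃}  = {ω₃} ∪ {ω₂}
  {ω₁, ω₄, ω₅}  = {ω₁, ω₅} ∪ {ω₄}
  |family| = 16
After Round 5 the family is unchanged; done.

Therefore σ(𝒢) = { {}, {ω₂}, {ω₃}, {ω₄}, {ω₁, ω₅}, {ω₂, ω₃}, {ω₂, ω₄}, {ω₃, ω₄}, {ω₁, ω₂, ω₅}, {ω₁, ω₃, ω₅}, {ω₁, ω₄, ω₅}, {ω₂, ω₃, ω₄}, {ω₁, ω₂, ω₃, ω₅}, {ω₁, ω₂, ω₄, ω₅}, {ω₁, ω₃, ω₄, ω₅}, X } (|σ(𝒢)| = 16).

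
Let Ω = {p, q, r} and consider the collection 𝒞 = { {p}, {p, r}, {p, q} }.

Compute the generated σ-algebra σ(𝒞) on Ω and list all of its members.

Start: 𝒞 ∪ {∅, Ω} = { ∅, {p}, {p, q}, {p, r}, Ω }.
Step 1 (3 new):
  {q}  = {p, r}ᶜ
  {r}  = {p, q}ᶜ
  {q, r}  = {p}ᶜ
Step 2: closed — nothing new.

σ(𝒞) = { ∅, {p}, {q}, {r}, {p, q}, {p, r}, {q, r}, Ω }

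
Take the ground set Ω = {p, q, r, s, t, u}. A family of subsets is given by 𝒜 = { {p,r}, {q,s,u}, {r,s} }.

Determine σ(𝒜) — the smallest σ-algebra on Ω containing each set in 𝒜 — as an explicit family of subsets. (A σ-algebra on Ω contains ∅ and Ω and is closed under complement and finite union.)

σ(𝒜) = { {}, {p}, {r}, {s}, {t}, {p,r}, {p,s}, {p,t}, {q,u}, {r,s}, {r,t}, {s,t}, {p,q,u}, {p,r,s}, {p,r,t}, {p,s,t}, {q,r,u}, {q,s,u}, {q,t,u}, {r,s,t}, {p,q,r,u}, {p,q,s,u}, {p,q,t,u}, {p,r,s,t}, {q,r,s,u}, {q,r,t,u}, {q,s,t,u}, {p,q,r,s,u}, {p,q,r,t,u}, {p,q,s,t,u}, {q,r,s,t,u}, Ω }

Check:
Start: 𝒜 ∪ {∅, Ω} = { {}, {p,r}, {r,s}, {q,s,u}, Ω }.
Iteration 1 adds 6:
  {p,r,s}  = {r,s} ∪ {p,r}
  {p,r,t}  = complement {q,s,u}
  {p,q,t,u}  = complement {r,s}
  {q,r,s,u}  = {q,s,u} ∪ {r,s}
  {q,s,t,u}  = complement {p,r}
  {p,q,r,s,u}  = {q,s,u} ∪ {p,r}
Iteration 2. New:
  {t}  = complement {p,q,r,s,u}
  {p,t}  = complement {q,r,s,u}
  {q,t,u}  = complement {p,r,s}
  {p,r,s,t}  = {r,s} ∪ {p,r,t}
  {p,q,r,t,u}  = {p,r,t} ∪ {p,q,t,u}
  {p,q,s,t,u}  = {q,s,u} ∪ {p,q,t,u}
  {q,r,s,t,u}  = {r,s} ∪ {q,s,t,u}
Iteration 3 (5 new):
  {p}  = complement {q,r,s,t,u}
  {r}  = complement {p,q,s,t,u}
  {s}  = complement {p,q,r,t,u}
  {q,u}  = complement {p,r,s,t}
  {r,s,t}  = {r,s} ∪ {t}
Iteration 4 (9 new):
  {p,s}  = {p} ∪ {s}
  {r,t}  = {t} ∪ {r}
  {s,t}  = {t} ∪ {s}
  {p,q,u}  = complement {r,s,t}
  {p,s,t}  = {p,t} ∪ {s}
  {q,r,u}  = {q,u} ∪ {r}
  {p,q,r,u}  = {q,u} ∪ {p,r}
  {p,q,s,u}  = {q,s,u} ∪ {p}
  {q,r,t,u}  = {q,t,u} ∪ {r}
Iteration 5 adds nothing — fixpoint reached.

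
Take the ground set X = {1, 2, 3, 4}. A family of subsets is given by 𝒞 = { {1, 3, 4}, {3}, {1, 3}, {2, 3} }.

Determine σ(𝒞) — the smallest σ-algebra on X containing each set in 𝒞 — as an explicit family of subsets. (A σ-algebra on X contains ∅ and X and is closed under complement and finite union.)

Begin from { {}, {3}, {1, 3}, {2, 3}, {1, 3, 4}, X } (that is, 𝒞 plus ∅ and X).
Round 1 (5 new):
  {2}  = ᶜ of {1, 3, 4}
  {1, 4}  = ᶜ of {2, 3}
  {2, 4}  = ᶜ of {1, 3}
  {1, 2, 3}  = {2, 3} ∪ {1, 3}
  {1, 2, 4}  = ᶜ of {3}
  [11 total]
Round 2: +2 →
  {4}  = ᶜ of {1, 2, 3}
  {2, 3, 4}  = {3} ∪ {2, 4}
  [13 total]
Round 3: 2 new —
  {1}  = ᶜ of {2, 3, 4}
  {3, 4}  = {3} ∪ {4}
  [15 total]
Round 4: 1 new —
  {1, 2}  = ᶜ of {3, 4}
  [16 total]
Round 5: no new sets; the family is a σ-algebra.

Therefore σ(𝒞) = { {}, {1}, {2}, {3}, {4}, {1, 2}, {1, 3}, {1, 4}, {2, 3}, {2, 4}, {3, 4}, {1, 2, 3}, {1, 2, 4}, {1, 3, 4}, {2, 3, 4}, X } (|σ(𝒞)| = 16).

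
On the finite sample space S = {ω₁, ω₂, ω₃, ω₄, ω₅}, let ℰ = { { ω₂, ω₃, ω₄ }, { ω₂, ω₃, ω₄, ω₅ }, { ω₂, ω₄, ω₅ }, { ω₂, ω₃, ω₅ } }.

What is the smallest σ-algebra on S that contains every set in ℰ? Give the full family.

Take S₀ = ℰ ∪ {∅, S} = { {}, { ω₂, ω₃, ω₄ }, { ω₂, ω₃, ω₅ }, { ω₂, ω₄, ω₅ }, { ω₂, ω₃, ω₄, ω₅ }, S }.
Iteration 1. New:
  { ω₁ }  = S∖{ ω₂, ω₃, ω₄, ω₅ }
  { ω₁, ω₃ }  = S∖{ ω₂, ω₄, ω₅ }
  { ω₁, ω₄ }  = S∖{ ω₂, ω₃, ω₅ }
  { ω₁, ω₅ }  = S∖{ ω₂, ω₃, ω₄ }
  |family| = 10
Iteration 2 adds 6:
  { ω₁, ω₃, ω₄ }  = { ω₁, ω₄ } ∪ { ω₁, ω₃ }
  { ω₁, ω₃, ω₅ }  = { ω₁, ω₃ } ∪ { ω₁, ω₅ }
  { ω₁, ω₄, ω₅ }  = { ω₁, ω₄ } ∪ { ω₁, ω₅ }
  { ω₁, ω₂, ω₃, ω₄ }  = { ω₂, ω₃, ω₄ } ∪ { ω₁, ω₄ }
  { ω₁, ω₂, ω₃, ω₅ }  = { ω₂, ω₃, ω₅ } ∪ { ω₁, ω₃ }
  { ω₁, ω₂, ω₄, ω₅ }  = { ω₁, ω₄ } ∪ { ω₂, ω₄, ω₅ }
  |family| = 16
Iteration 3 (7 new):
  { ω₃ }  = S∖{ ω₁, ω₂, ω₄, ω₅ }
  { ω₄ }  = S∖{ ω₁, ω₂, ω₃, ω₅ }
  { ω₅ }  = S∖{ ω₁, ω₂, ω₃, ω₄ }
  { ω₂, ω₃ }  = S∖{ ω₁, ω₄, ω₅ }
  { ω₂, ω₄ }  = S∖{ ω₁, ω₃, ω₅ }
  { ω₂, ω₅ }  = S∖{ ω₁, ω₃, ω₄ }
  { ω₁, ω₃, ω₄, ω₅ }  = { ω₁, ω₄, ω₅ } ∪ { ω₁, ω₃, ω₄ }
  |family| = 23
Iteration 4. New:
  { ω₂ }  = S∖{ ω₁, ω₃, ω₄, ω₅ }
  { ω₃, ω₄ }  = { ω₃ } ∪ { ω₄ }
  { ω₃, ω₅ }  = { ω₅ } ∪ { ω₃ }
  { ω₄, ω₅ }  = { ω₅ } ∪ { ω₄ }
  { ω₁, ω₂, ω₃ }  = { ω₂, ω₃ } ∪ { ω₁, ω₃ }
  { ω₁, ω₂, ω₄ }  = { ω₁, ω₄ } ∪ { ω₂, ω₄ }
  { ω₁, ω₂, ω₅ }  = { ω₂, ω₅ } ∪ { ω₁, ω₅ }
  |family| = 30
Iteration 5. New:
  { ω₁, ω₂ }  = { ω₂ } ∪ { ω₁ }
  { ω₃, ω₄, ω₅ }  = { ω₃, ω₄ } ∪ { ω₅ }
  |family| = 32
Iteration 6 adds nothing — fixpoint reached.

Hence σ(ℰ) has 32 members: { {}, { ω₁ }, { ω₂ }, { ω₃ }, { ω₄ }, { ω₅ }, { ω₁, ω₂ }, { ω₁, ω₃ }, { ω₁, ω₄ }, { ω₁, ω₅ }, { ω₂, ω₃ }, { ω₂, ω₄ }, { ω₂, ω₅ }, { ω₃, ω₄ }, { ω₃, ω₅ }, { ω₄, ω₅ }, { ω₁, ω₂, ω₃ }, { ω₁, ω₂, ω₄ }, { ω₁, ω₂, ω₅ }, { ω₁, ω₃, ω₄ }, { ω₁, ω₃, ω₅ }, { ω₁, ω₄, ω₅ }, { ω₂, ω₃, ω₄ }, { ω₂, ω₃, ω₅ }, { ω₂, ω₄, ω₅ }, { ω₃, ω₄, ω₅ }, { ω₁, ω₂, ω₃, ω₄ }, { ω₁, ω₂, ω₃, ω₅ }, { ω₁, ω₂, ω₄, ω₅ }, { ω₁, ω₃, ω₄, ω₅ }, { ω₂, ω₃, ω₄, ω₅ }, S }.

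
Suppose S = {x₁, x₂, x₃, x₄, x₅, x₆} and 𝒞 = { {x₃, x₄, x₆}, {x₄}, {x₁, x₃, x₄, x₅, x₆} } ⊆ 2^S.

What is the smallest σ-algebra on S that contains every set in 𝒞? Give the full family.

Take S₀ = 𝒞 ∪ {∅, S} = { ∅, {x₄}, {x₃, x₄, x₆}, {x₁, x₃, x₄, x₅, x₆}, S }.
Pass 1. New:
  {x₂}  = ᶜ of {x₁, x₃, x₄, x₅, x₆}
  {x₁, x₂, x₅}  = ᶜ of {x₃, x₄, x₆}
  {x₁, x₂, x₃, x₅, x₆}  = ᶜ of {x₄}
  (now 8)
Pass 2: +3 →
  {x₂, x₄}  = {x₄} ∪ {x₂}
  {x₁, x₂, x₄, x₅}  = {x₄} ∪ {x₁, x₂, x₅}
  {x₂, x₃, x₄, x₆}  = {x₃, x₄, x₆} ∪ {x₂}
  (now 11)
Pass 3 adds 3:
  {x₁, x₅}  = ᶜ of {x₂, x₃, x₄, x₆}
  {x₃, x₆}  = ᶜ of {x₁, x₂, x₄, x₅}
  {x₁, x₃, x₅, x₆}  = ᶜ of {x₂, x₄}
  (now 14)
Pass 4 (2 new):
  {x₁, x₄, x₅}  = {x₁, x₅} ∪ {x₄}
  {x₂, x₃, x₆}  = {x₃, x₆} ∪ {x₂}
  (now 16)
Pass 5: stable.

Therefore σ(𝒞) = { ∅, {x₂}, {x₄}, {x₁, x₅}, {x₂, x₄}, {x₃, x₆}, {x₁, x₂, x₅}, {x₁, x₄, x₅}, {x₂, x₃, x₆}, {x₃, x₄, x₆}, {x₁, x₂, x₄, x₅}, {x₁, x₃, x₅, x₆}, {x₂, x₃, x₄, x₆}, {x₁, x₂, x₃, x₅, x₆}, {x₁, x₃, x₄, x₅, x₆}, S } (|σ(𝒞)| = 16).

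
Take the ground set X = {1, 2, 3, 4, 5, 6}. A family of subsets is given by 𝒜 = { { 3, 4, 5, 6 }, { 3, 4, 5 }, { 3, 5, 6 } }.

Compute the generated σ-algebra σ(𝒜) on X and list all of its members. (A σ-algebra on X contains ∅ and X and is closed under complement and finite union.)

σ(𝒜) = { {}, { 4 }, { 6 }, { 1, 2 }, { 3, 5 }, { 4, 6 }, { 1, 2, 4 }, { 1, 2, 6 }, { 3, 4, 5 }, { 3, 5, 6 }, { 1, 2, 3, 5 }, { 1, 2, 4, 6 }, { 3, 4, 5, 6 }, { 1, 2, 3, 4, 5 }, { 1, 2, 3, 5, 6 }, X }

Derivation:
Begin from { {}, { 3, 4, 5 }, { 3, 5, 6 }, { 3, 4, 5, 6 }, X } (that is, 𝒜 plus ∅ and X).
Round 1: 3 new —
  { 1, 2 }  = X∖{ 3, 4, 5, 6 }
  { 1, 2, 4 }  = X∖{ 3, 5, 6 }
  { 1, 2, 6 }  = X∖{ 3, 4, 5 }
  |family| = 8
Round 2: +3 →
  { 1, 2, 4, 6 }  = { 1, 2, 6 } ∪ { 1, 2, 4 }
  { 1, 2, 3, 4, 5 }  = { 3, 4, 5 } ∪ { 1, 2 }
  { 1, 2, 3, 5, 6 }  = { 1, 2, 6 } ∪ { 3, 5, 6 }
  |family| = 11
Round 3 (3 new):
  { 4 }  = X∖{ 1, 2, 3, 5, 6 }
  { 6 }  = X∖{ 1, 2, 3, 4, 5 }
  { 3, 5 }  = X∖{ 1, 2, 4, 6 }
  |family| = 14
Round 4. New:
  { 4, 6 }  = { 4 } ∪ { 6 }
  { 1, 2, 3, 5 }  = { 1, 2 } ∪ { 3, 5 }
  |family| = 16
Round 5: already closed under ᶜ and ∪.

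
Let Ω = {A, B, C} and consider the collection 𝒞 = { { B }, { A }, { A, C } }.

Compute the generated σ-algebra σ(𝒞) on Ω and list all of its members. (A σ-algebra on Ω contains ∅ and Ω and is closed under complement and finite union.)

Begin from { ∅, { A }, { B }, { A, C }, Ω } (that is, 𝒞 plus ∅ and Ω).
Iteration 1 adds 2:
  { A, B }  = { B } ∪ { A }
  { B, C }  = { A }ᶜ
  (now 7)
Iteration 2 (1 new):
  { C }  = { A, B }ᶜ
  (now 8)
After Iteration 3 the family is unchanged; done.

σ(𝒞) = { ∅, { A }, { B }, { C }, { A, B }, { A, C }, { B, C }, Ω }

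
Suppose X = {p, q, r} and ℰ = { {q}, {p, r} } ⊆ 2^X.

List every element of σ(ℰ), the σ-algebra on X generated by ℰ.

|σ(ℰ)| = 4.  σ(ℰ) = { {}, {q}, {p, r}, X }

Derivation:
Seed the family with ℰ together with ∅ and X: { {}, {q}, {p, r}, X }.
Round 1: stable.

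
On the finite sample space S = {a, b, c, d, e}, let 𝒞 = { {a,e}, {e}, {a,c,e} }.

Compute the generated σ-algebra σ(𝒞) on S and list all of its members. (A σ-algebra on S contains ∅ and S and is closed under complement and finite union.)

Take S₀ = 𝒞 ∪ {∅, S} = { ∅, {e}, {a,e}, {a,c,e}, S }.
Iteration 1: +3 →
  {b,d}  = {a,c,e}ᶜ
  {b,c,d}  = {a,e}ᶜ
  {a,b,c,d}  = {e}ᶜ
  — 8 sets.
Iteration 2 adds 3:
  {b,d,e}  = {b,d} ∪ {e}
  {a,b,d,e}  = {b,d} ∪ {a,e}
  {b,c,d,e}  = {b,c,d} ∪ {e}
  — 11 sets.
Iteration 3 (3 new):
  {a}  = {b,c,d,e}ᶜ
  {c}  = {a,b,d,e}ᶜ
  {a,c}  = {b,d,e}ᶜ
  — 14 sets.
Iteration 4: +2 →
  {c,e}  = {c} ∪ {e}
  {a,b,d}  = {b,d} ∪ {a}
  — 16 sets.
Iteration 5: no new sets; the family is a σ-algebra.

Therefore σ(𝒞) = { ∅, {a}, {c}, {e}, {a,c}, {a,e}, {b,d}, {c,e}, {a,b,d}, {a,c,e}, {b,c,d}, {b,d,e}, {a,b,c,d}, {a,b,d,e}, {b,c,d,e}, S } (|σ(𝒞)| = 16).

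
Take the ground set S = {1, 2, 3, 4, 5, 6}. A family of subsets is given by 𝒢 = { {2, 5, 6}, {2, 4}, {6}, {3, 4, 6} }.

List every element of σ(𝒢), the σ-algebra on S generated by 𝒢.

|σ(𝒢)| = 64.  σ(𝒢) = { {}, {1}, {2}, {3}, {4}, {5}, {6}, {1, 2}, {1, 3}, {1, 4}, {1, 5}, {1, 6}, {2, 3}, {2, 4}, {2, 5}, {2, 6}, {3, 4}, {3, 5}, {3, 6}, {4, 5}, {4, 6}, {5, 6}, {1, 2, 3}, {1, 2, 4}, {1, 2, 5}, {1, 2, 6}, {1, 3, 4}, {1, 3, 5}, {1, 3, 6}, {1, 4, 5}, {1, 4, 6}, {1, 5, 6}, {2, 3, 4}, {2, 3, 5}, {2, 3, 6}, {2, 4, 5}, {2, 4, 6}, {2, 5, 6}, {3, 4, 5}, {3, 4, 6}, {3, 5, 6}, {4, 5, 6}, {1, 2, 3, 4}, {1, 2, 3, 5}, {1, 2, 3, 6}, {1, 2, 4, 5}, {1, 2, 4, 6}, {1, 2, 5, 6}, {1, 3, 4, 5}, {1, 3, 4, 6}, {1, 3, 5, 6}, {1, 4, 5, 6}, {2, 3, 4, 5}, {2, 3, 4, 6}, {2, 3, 5, 6}, {2, 4, 5, 6}, {3, 4, 5, 6}, {1, 2, 3, 4, 5}, {1, 2, 3, 4, 6}, {1, 2, 3, 5, 6}, {1, 2, 4, 5, 6}, {1, 3, 4, 5, 6}, {2, 3, 4, 5, 6}, S }

Working:
Start: 𝒢 ∪ {∅, S} = { {}, {6}, {2, 4}, {2, 5, 6}, {3, 4, 6}, S }.
Iteration 1. New:
  {1, 2, 5}  = {3, 4, 6}ᶜ
  {1, 3, 4}  = {2, 5, 6}ᶜ
  {2, 4, 6}  = {2, 4} ∪ {6}
  {1, 3, 5, 6}  = {2, 4}ᶜ
  {2, 3, 4, 6}  = {3, 4, 6} ∪ {2, 4}
  {2, 4, 5, 6}  = {2, 5, 6} ∪ {2, 4}
  {1, 2, 3, 4, 5}  = {6}ᶜ
  {2, 3, 4, 5, 6}  = {3, 4, 6} ∪ {2, 5, 6}
  — 14 sets.
Iteration 2. New:
  {1}  = {2, 3, 4, 5, 6}ᶜ
  {1, 3}  = {2, 4, 5, 6}ᶜ
  {1, 5}  = {2, 3, 4, 6}ᶜ
  {1, 3, 5}  = {2, 4, 6}ᶜ
  {1, 2, 3, 4}  = {1, 3, 4} ∪ {2, 4}
  {1, 2, 4, 5}  = {1, 2, 5} ∪ {2, 4}
  {1, 2, 5, 6}  = {2, 5, 6} ∪ {1, 2, 5}
  {1, 3, 4, 6}  = {6} ∪ {1, 3, 4}
  {1, 2, 3, 4, 6}  = {2, 4, 6} ∪ {1, 3, 4}
  {1, 2, 3, 5, 6}  = {1, 3, 5, 6} ∪ {2, 5, 6}
  {1, 2, 4, 5, 6}  = {2, 4, 6} ∪ {1, 2, 5}
  {1, 3, 4, 5, 6}  = {1, 3, 5, 6} ∪ {1, 3, 4}
  — 26 sets.
Iteration 3 adds 15:
  {2}  = {1, 3, 4, 5, 6}ᶜ
  {3}  = {1, 2, 4, 5, 6}ᶜ
  {4}  = {1, 2, 3, 5, 6}ᶜ
  {5}  = {1, 2, 3, 4, 6}ᶜ
  {1, 6}  = {6} ∪ {1}
  {2, 5}  = {1, 3, 4, 6}ᶜ
  {3, 4}  = {1, 2, 5, 6}ᶜ
  {3, 6}  = {1, 2, 4, 5}ᶜ
  {5, 6}  = {1, 2, 3, 4}ᶜ
  {1, 2, 4}  = {2, 4} ∪ {1}
  {1, 3, 6}  = {1, 3} ∪ {6}
  {1, 5, 6}  = {1, 5} ∪ {6}
  {1, 2, 3, 5}  = {1, 3, 5} ∪ {1, 2, 5}
  {1, 2, 4, 6}  = {2, 4, 6} ∪ {1}
  {1, 3, 4, 5}  = {1, 3, 5} ∪ {1, 3, 4}
  — 41 sets.
Iteration 4. New:
  {1, 2}  = {2} ∪ {1}
  {1, 4}  = {4} ∪ {1}
  {2, 3}  = {2} ∪ {3}
  {2, 6}  = {1, 3, 4, 5}ᶜ
  {3, 5}  = {1, 2, 4, 6}ᶜ
  {4, 5}  = {4} ∪ {5}
  {4, 6}  = {1, 2, 3, 5}ᶜ
  {1, 2, 3}  = {2} ∪ {1, 3}
  {1, 2, 6}  = {1, 6} ∪ {2}
  {1, 4, 5}  = {4} ∪ {1, 5}
  {1, 4, 6}  = {1, 6} ∪ {4}
  {2, 3, 4}  = {1, 5, 6}ᶜ
  {2, 3, 5}  = {3} ∪ {2, 5}
  {2, 3, 6}  = {2} ∪ {3, 6}
  {2, 4, 5}  = {1, 3, 6}ᶜ
  {3, 4, 5}  = {3, 4} ∪ {5}
  {3, 5, 6}  = {1, 2, 4}ᶜ
  {4, 5, 6}  = {4} ∪ {5, 6}
  {1, 2, 3, 6}  = {1, 3, 6} ∪ {2}
  {1, 4, 5, 6}  = {1, 5, 6} ∪ {4}
  {2, 3, 4, 5}  = {1, 6}ᶜ
  {2, 3, 5, 6}  = {3} ∪ {2, 5, 6}
  {3, 4, 5, 6}  = {3, 4} ∪ {5, 6}
  — 64 sets.
After Iteration 5 the family is unchanged; done.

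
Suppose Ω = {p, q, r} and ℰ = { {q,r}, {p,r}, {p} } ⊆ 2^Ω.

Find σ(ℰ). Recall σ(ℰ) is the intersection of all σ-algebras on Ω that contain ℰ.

σ(ℰ) (8 sets): { {}, {p}, {q}, {r}, {p,q}, {p,r}, {q,r}, Ω }

Trace:
Initial family (5 sets): { {}, {p}, {p,r}, {q,r}, Ω }.
Step 1: +1 →
  {q}  = complement {p,r}
  — 6 sets.
Step 2: +1 →
  {p,q}  = {q} ∪ {p}
  — 7 sets.
Step 3: 1 new —
  {r}  = complement {p,q}
  — 8 sets.
After Step 4 the family is unchanged; done.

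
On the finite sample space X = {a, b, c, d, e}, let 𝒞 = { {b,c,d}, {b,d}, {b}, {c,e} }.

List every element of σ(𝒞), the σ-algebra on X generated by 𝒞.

Take S₀ = 𝒞 ∪ {∅, X} = { {}, {b}, {b,d}, {c,e}, {b,c,d}, X }.
Pass 1 (6 new):
  {a,e}  = X∖{b,c,d}
  {a,b,d}  = X∖{c,e}
  {a,c,e}  = X∖{b,d}
  {b,c,e}  = {c,e} ∪ {b}
  {a,c,d,e}  = X∖{b}
  {b,c,d,e}  = {b,c,d} ∪ {c,e}
  (now 12)
Pass 2. New:
  {a}  = X∖{b,c,d,e}
  {a,d}  = X∖{b,c,e}
  {a,b,e}  = {b} ∪ {a,e}
  {a,b,c,d}  = {b,c,d} ∪ {a,b,d}
  {a,b,c,e}  = {a,c,e} ∪ {b}
  {a,b,d,e}  = {a,b,d} ∪ {a,e}
  (now 18)
Pass 3: +6 →
  {c}  = X∖{a,b,d,e}
  {d}  = X∖{a,b,c,e}
  {e}  = X∖{a,b,c,d}
  {a,b}  = {b} ∪ {a}
  {c,d}  = X∖{a,b,e}
  {a,d,e}  = {a,d} ∪ {a,e}
  (now 24)
Pass 4. New:
  {a,c}  = {c} ∪ {a}
  {b,c}  = X∖{a,d,e}
  {b,e}  = {b} ∪ {e}
  {d,e}  = {e} ∪ {d}
  {a,b,c}  = {a,b} ∪ {c}
  {a,c,d}  = {c,d} ∪ {a,d}
  {b,d,e}  = {e} ∪ {b,d}
  {c,d,e}  = X∖{a,b}
  (now 32)
Pass 5: no new sets; the family is a σ-algebra.

σ(𝒞) = { {}, {a}, {b}, {c}, {d}, {e}, {a,b}, {a,c}, {a,d}, {a,e}, {b,c}, {b,d}, {b,e}, {c,d}, {c,e}, {d,e}, {a,b,c}, {a,b,d}, {a,b,e}, {a,c,d}, {a,c,e}, {a,d,e}, {b,c,d}, {b,c,e}, {b,d,e}, {c,d,e}, {a,b,c,d}, {a,b,c,e}, {a,b,d,e}, {a,c,d,e}, {b,c,d,e}, X }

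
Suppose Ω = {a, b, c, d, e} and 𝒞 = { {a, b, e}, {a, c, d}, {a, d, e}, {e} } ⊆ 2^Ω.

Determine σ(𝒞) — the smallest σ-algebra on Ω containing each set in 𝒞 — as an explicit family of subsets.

Answer: σ(𝒞) = { ∅, {a}, {b}, {c}, {d}, {e}, {a, b}, {a, c}, {a, d}, {a, e}, {b, c}, {b, d}, {b, e}, {c, d}, {c, e}, {d, e}, {a, b, c}, {a, b, d}, {a, b, e}, {a, c, d}, {a, c, e}, {a, d, e}, {b, c, d}, {b, c, e}, {b, d, e}, {c, d, e}, {a, b, c, d}, {a, b, c, e}, {a, b, d, e}, {a, c, d, e}, {b, c, d, e}, Ω }

Trace:
Take S₀ = 𝒞 ∪ {∅, Ω} = { ∅, {e}, {a, b, e}, {a, c, d}, {a, d, e}, Ω }.
Iteration 1 (6 new):
  {b, c}  = complement {a, d, e}
  {b, e}  = complement {a, c, d}
  {c, d}  = complement {a, b, e}
  {a, b, c, d}  = complement {e}
  {a, b, d, e}  = {a, d, e} ∪ {a, b, e}
  {a, c, d, e}  = {a, d, e} ∪ {a, c, d}
  (now 12)
Iteration 2. New:
  {b}  = complement {a, c, d, e}
  {c}  = complement {a, b, d, e}
  {b, c, d}  = {c, d} ∪ {b, c}
  {b, c, e}  = {b, e} ∪ {b, c}
  {c, d, e}  = {c, d} ∪ {e}
  {a, b, c, e}  = {a, b, e} ∪ {b, c}
  {b, c, d, e}  = {b, e} ∪ {c, d}
  (now 19)
Iteration 3: 6 new —
  {a}  = complement {b, c, d, e}
  {d}  = complement {a, b, c, e}
  {a, b}  = complement {c, d, e}
  {a, d}  = complement {b, c, e}
  {a, e}  = complement {b, c, d}
  {c, e}  = {e} ∪ {c}
  (now 25)
Iteration 4. New:
  {a, c}  = {c} ∪ {a}
  {b, d}  = {b} ∪ {d}
  {d, e}  = {e} ∪ {d}
  {a, b, c}  = {a, b} ∪ {c}
  {a, b, d}  = complement {c, e}
  {a, c, e}  = {c} ∪ {a, e}
  {b, d, e}  = {b, e} ∪ {d}
  (now 32)
Iteration 5: stable.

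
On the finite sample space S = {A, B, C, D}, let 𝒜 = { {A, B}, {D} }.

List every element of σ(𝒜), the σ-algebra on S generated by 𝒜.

σ(𝒜) (8 sets): { {}, {C}, {D}, {A, B}, {C, D}, {A, B, C}, {A, B, D}, S }

Derivation:
Begin from { {}, {D}, {A, B}, S } (that is, 𝒜 plus ∅ and S).
Pass 1: 3 new —
  {C, D}  = complement {A, B}
  {A, B, C}  = complement {D}
  {A, B, D}  = {A, B} ∪ {D}
  (now 7)
Pass 2: 1 new —
  {C}  = complement {A, B, D}
  (now 8)
Pass 3: stable.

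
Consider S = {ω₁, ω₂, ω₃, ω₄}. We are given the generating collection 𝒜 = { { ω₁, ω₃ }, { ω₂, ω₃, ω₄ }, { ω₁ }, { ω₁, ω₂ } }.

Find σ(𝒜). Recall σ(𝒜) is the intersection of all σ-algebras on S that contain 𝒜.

Start: 𝒜 ∪ {∅, S} = { ∅, { ω₁ }, { ω₁, ω₂ }, { ω₁, ω₃ }, { ω₂, ω₃, ω₄ }, S }.
Pass 1: +3 →
  { ω₂, ω₄ }  = ᶜ of { ω₁, ω₃ }
  { ω₃, ω₄ }  = ᶜ of { ω₁, ω₂ }
  { ω₁, ω₂, ω₃ }  = { ω₁, ω₂ } ∪ { ω₁, ω₃ }
  [9 total]
Pass 2 (3 new):
  { ω₄ }  = ᶜ of { ω₁, ω₂, ω₃ }
  { ω₁, ω₂, ω₄ }  = { ω₁, ω₂ } ∪ { ω₂, ω₄ }
  { ω₁, ω₃, ω₄ }  = { ω₃, ω₄ } ∪ { ω₁, ω₃ }
  [12 total]
Pass 3 adds 3:
  { ω₂ }  = ᶜ of { ω₁, ω₃, ω₄ }
  { ω₃ }  = ᶜ of { ω₁, ω₂, ω₄ }
  { ω₁, ω₄ }  = { ω₄ } ∪ { ω₁ }
  [15 total]
Pass 4: 1 new —
  { ω₂, ω₃ }  = ᶜ of { ω₁, ω₄ }
  [16 total]
Pass 5: already closed under ᶜ and ∪.

Therefore σ(𝒜) = { ∅, { ω₁ }, { ω₂ }, { ω₃ }, { ω₄ }, { ω₁, ω₂ }, { ω₁, ω₃ }, { ω₁, ω₄ }, { ω₂, ω₃ }, { ω₂, ω₄ }, { ω₃, ω₄ }, { ω₁, ω₂, ω₃ }, { ω₁, ω₂, ω₄ }, { ω₁, ω₃, ω₄ }, { ω₂, ω₃, ω₄ }, S } (|σ(𝒜)| = 16).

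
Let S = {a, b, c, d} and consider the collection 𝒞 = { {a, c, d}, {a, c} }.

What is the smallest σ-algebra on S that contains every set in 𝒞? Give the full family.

Answer: σ(𝒞) = { ∅, {b}, {d}, {a, c}, {b, d}, {a, b, c}, {a, c, d}, S }

Check:
Seed the family with 𝒞 together with ∅ and S: { ∅, {a, c}, {a, c, d}, S }.
Step 1 adds 2:
  {b}  = {a, c, d}ᶜ
  {b, d}  = {a, c}ᶜ
  (now 6)
Step 2 (1 new):
  {a, b, c}  = {a, c} ∪ {b}
  (now 7)
Step 3: 1 new —
  {d}  = {a, b, c}ᶜ
  (now 8)
Step 4: no new sets; the family is a σ-algebra.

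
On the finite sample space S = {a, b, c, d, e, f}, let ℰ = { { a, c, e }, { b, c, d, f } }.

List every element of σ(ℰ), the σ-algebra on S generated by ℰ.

Begin from { {}, { a, c, e }, { b, c, d, f }, S } (that is, ℰ plus ∅ and S).
Round 1 adds 2:
  { a, e }  = complement { b, c, d, f }
  { b, d, f }  = complement { a, c, e }
Round 2 (1 new):
  { a, b, d, e, f }  = { b, d, f } ∪ { a, e }
Round 3: 1 new —
  { c }  = complement { a, b, d, e, f }
Round 4 adds nothing — fixpoint reached.

σ(ℰ) = { {}, { c }, { a, e }, { a, c, e }, { b, d, f }, { b, c, d, f }, { a, b, d, e, f }, S }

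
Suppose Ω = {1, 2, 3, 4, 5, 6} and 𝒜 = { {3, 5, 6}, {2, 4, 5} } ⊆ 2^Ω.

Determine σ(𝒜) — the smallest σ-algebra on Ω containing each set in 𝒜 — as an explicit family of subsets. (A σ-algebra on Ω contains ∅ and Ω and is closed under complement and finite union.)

Seed the family with 𝒜 together with ∅ and Ω: { {}, {2, 4, 5}, {3, 5, 6}, Ω }.
Iteration 1 (3 new):
  {1, 2, 4}  = ᶜ of {3, 5, 6}
  {1, 3, 6}  = ᶜ of {2, 4, 5}
  {2, 3, 4, 5, 6}  = {2, 4, 5} ∪ {3, 5, 6}
  — 7 sets.
Iteration 2 (4 new):
  {1}  = ᶜ of {2, 3, 4, 5, 6}
  {1, 2, 4, 5}  = {1, 2, 4} ∪ {2, 4, 5}
  {1, 3, 5, 6}  = {1, 3, 6} ∪ {3, 5, 6}
  {1, 2, 3, 4, 6}  = {1, 3, 6} ∪ {1, 2, 4}
  — 11 sets.
Iteration 3 adds 3:
  {5}  = ᶜ of {1, 2, 3, 4, 6}
  {2, 4}  = ᶜ of {1, 3, 5, 6}
  {3, 6}  = ᶜ of {1, 2, 4, 5}
  — 14 sets.
Iteration 4 adds 2:
  {1, 5}  = {5} ∪ {1}
  {2, 3, 4, 6}  = {3, 6} ∪ {2, 4}
  — 16 sets.
Iteration 5: stable.

|σ(𝒜)| = 16.  σ(𝒜) = { {}, {1}, {5}, {1, 5}, {2, 4}, {3, 6}, {1, 2, 4}, {1, 3, 6}, {2, 4, 5}, {3, 5, 6}, {1, 2, 4, 5}, {1, 3, 5, 6}, {2, 3, 4, 6}, {1, 2, 3, 4, 6}, {2, 3, 4, 5, 6}, Ω }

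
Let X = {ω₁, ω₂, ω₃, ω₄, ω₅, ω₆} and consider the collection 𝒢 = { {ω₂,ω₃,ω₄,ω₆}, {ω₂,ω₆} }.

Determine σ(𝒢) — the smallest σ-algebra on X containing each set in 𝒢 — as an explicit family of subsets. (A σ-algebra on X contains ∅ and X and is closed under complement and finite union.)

σ(𝒢) (8 sets): { {}, {ω₁,ω₅}, {ω₂,ω₆}, {ω₃,ω₄}, {ω₁,ω₂,ω₅,ω₆}, {ω₁,ω₃,ω₄,ω₅}, {ω₂,ω₃,ω₄,ω₆}, X }

Check:
Initial family (4 sets): { {}, {ω₂,ω₆}, {ω₂,ω₃,ω₄,ω₆}, X }.
Round 1 adds 2:
  {ω₁,ω₅}  = {ω₂,ω₃,ω₄,ω₆}ᶜ
  {ω₁,ω₃,ω₄,ω₅}  = {ω₂,ω₆}ᶜ
  — 6 sets.
Round 2: 1 new —
  {ω₁,ω₂,ω₅,ω₆}  = {ω₁,ω₅} ∪ {ω₂,ω₆}
  — 7 sets.
Round 3. New:
  {ω₃,ω₄}  = {ω₁,ω₂,ω₅,ω₆}ᶜ
  — 8 sets.
Round 4: no new sets; the family is a σ-algebra.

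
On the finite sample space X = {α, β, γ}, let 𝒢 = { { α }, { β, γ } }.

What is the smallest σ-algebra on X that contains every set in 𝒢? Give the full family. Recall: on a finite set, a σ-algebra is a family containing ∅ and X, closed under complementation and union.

|σ(𝒢)| = 4.  σ(𝒢) = { ∅, { α }, { β, γ }, X }

Trace:
Start: 𝒢 ∪ {∅, X} = { ∅, { α }, { β, γ }, X }.
Iteration 1 adds nothing — fixpoint reached.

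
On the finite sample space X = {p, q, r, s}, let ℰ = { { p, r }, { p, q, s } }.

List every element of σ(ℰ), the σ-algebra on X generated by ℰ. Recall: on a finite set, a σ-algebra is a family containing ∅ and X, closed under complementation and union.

σ(ℰ) (8 sets): { {  }, { p }, { r }, { p, r }, { q, s }, { p, q, s }, { q, r, s }, X }

Check:
Initial family (4 sets): { {  }, { p, r }, { p, q, s }, X }.
Round 1 adds 2:
  { r }  = X∖{ p, q, s }
  { q, s }  = X∖{ p, r }
  (now 6)
Round 2 (1 new):
  { q, r, s }  = { r } ∪ { q, s }
  (now 7)
Round 3: +1 →
  { p }  = X∖{ q, r, s }
  (now 8)
Round 4 adds nothing — fixpoint reached.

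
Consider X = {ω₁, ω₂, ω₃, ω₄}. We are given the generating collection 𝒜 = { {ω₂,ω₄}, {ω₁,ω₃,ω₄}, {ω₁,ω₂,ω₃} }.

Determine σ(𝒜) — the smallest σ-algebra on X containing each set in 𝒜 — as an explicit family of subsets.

σ(𝒜) (8 sets): { ∅, {ω₂}, {ω₄}, {ω₁,ω₃}, {ω₂,ω₄}, {ω₁,ω₂,ω₃}, {ω₁,ω₃,ω₄}, X }

Working:
Start: 𝒜 ∪ {∅, X} = { ∅, {ω₂,ω₄}, {ω₁,ω₂,ω₃}, {ω₁,ω₃,ω₄}, X }.
Step 1: 3 new —
  {ω₂}  = complement {ω₁,ω₃,ω₄}
  {ω₄}  = complement {ω₁,ω₂,ω₃}
  {ω₁,ω₃}  = complement {ω₂,ω₄}
  [8 total]
After Step 2 the family is unchanged; done.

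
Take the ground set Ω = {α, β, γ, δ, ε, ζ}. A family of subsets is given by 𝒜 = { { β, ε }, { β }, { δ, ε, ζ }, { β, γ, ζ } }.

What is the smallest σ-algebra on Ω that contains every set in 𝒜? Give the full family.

Begin from { ∅, { β }, { β, ε }, { β, γ, ζ }, { δ, ε, ζ }, Ω } (that is, 𝒜 plus ∅ and Ω).
Step 1: +7 →
  { α, β, γ }  = complement { δ, ε, ζ }
  { α, δ, ε }  = complement { β, γ, ζ }
  { α, γ, δ, ζ }  = complement { β, ε }
  { β, γ, ε, ζ }  = { β, ε } ∪ { β, γ, ζ }
  { β, δ, ε, ζ }  = { β, ε } ∪ { δ, ε, ζ }
  { α, γ, δ, ε, ζ }  = complement { β }
  { β, γ, δ, ε, ζ }  = { β, γ, ζ } ∪ { δ, ε, ζ }
  (now 13)
Step 2: 11 new —
  { α }  = complement { β, γ, δ, ε, ζ }
  { α, γ }  = complement { β, δ, ε, ζ }
  { α, δ }  = complement { β, γ, ε, ζ }
  { α, β, γ, ε }  = { β, ε } ∪ { α, β, γ }
  { α, β, γ, ζ }  = { α, β, γ } ∪ { β, γ, ζ }
  { α, β, δ, ε }  = { α, δ, ε } ∪ { β, ε }
  { α, δ, ε, ζ }  = { α, δ, ε } ∪ { δ, ε, ζ }
  { α, β, γ, δ, ε }  = { α, δ, ε } ∪ { α, β, γ }
  { α, β, γ, δ, ζ }  = { α, β, γ } ∪ { α, γ, δ, ζ }
  { α, β, γ, ε, ζ }  = { α, β, γ } ∪ { β, γ, ε, ζ }
  { α, β, δ, ε, ζ }  = { α, δ, ε } ∪ { β, δ, ε, ζ }
  (now 24)
Step 3: +14 →
  { γ }  = complement { α, β, δ, ε, ζ }
  { δ }  = complement { α, β, γ, ε, ζ }
  { ε }  = complement { α, β, γ, δ, ζ }
  { ζ }  = complement { α, β, γ, δ, ε }
  { α, β }  = { β } ∪ { α }
  { β, γ }  = complement { α, δ, ε, ζ }
  { γ, ζ }  = complement { α, β, δ, ε }
  { δ, ε }  = complement { α, β, γ, ζ }
  { δ, ζ }  = complement { α, β, γ, ε }
  { α, β, δ }  = { β } ∪ { α, δ }
  { α, β, ε }  = { β, ε } ∪ { α }
  { α, γ, δ }  = { α, δ } ∪ { α, γ }
  { α, β, γ, δ }  = { α, δ } ∪ { α, β, γ }
  { α, γ, δ, ε }  = { α, γ } ∪ { α, δ, ε }
  (now 38)
Step 4: +24 →
  { α, ε }  = { α } ∪ { ε }
  { α, ζ }  = { α } ∪ { ζ }
  { β, δ }  = { β } ∪ { δ }
  { β, ζ }  = complement { α, γ, δ, ε }
  { γ, δ }  = { γ } ∪ { δ }
  { γ, ε }  = { γ } ∪ { ε }
  { ε, ζ }  = complement { α, β, γ, δ }
  { α, β, ζ }  = { α, β } ∪ { ζ }
  { α, γ, ε }  = { α, γ } ∪ { ε }
  { α, γ, ζ }  = { α, γ } ∪ { γ, ζ }
  { α, δ, ζ }  = { α } ∪ { δ, ζ }
  { β, γ, δ }  = { β, γ } ∪ { δ }
  { β, γ, ε }  = { γ } ∪ { β, ε }
  { β, δ, ε }  = { β } ∪ { δ, ε }
  { β, δ, ζ }  = { β } ∪ { δ, ζ }
  { β, ε, ζ }  = complement { α, γ, δ }
  { γ, δ, ε }  = { δ, ε } ∪ { γ }
  { γ, δ, ζ }  = complement { α, β, ε }
  { γ, ε, ζ }  = complement { α, β, δ }
  { α, β, δ, ζ }  = { α, β } ∪ { δ, ζ }
  { α, β, ε, ζ }  = { α, β, ε } ∪ { ζ }
  { β, γ, δ, ε }  = { δ, ε } ∪ { β, γ }
  { β, γ, δ, ζ }  = { β, γ, ζ } ∪ { δ }
  { γ, δ, ε, ζ }  = complement { α, β }
  (now 62)
Step 5: +2 →
  { α, ε, ζ }  = complement { β, γ, δ }
  { α, γ, ε, ζ }  = complement { β, δ }
  (now 64)
After Step 6 the family is unchanged; done.

Therefore σ(𝒜) = { ∅, { α }, { β }, { γ }, { δ }, { ε }, { ζ }, { α, β }, { α, γ }, { α, δ }, { α, ε }, { α, ζ }, { β, γ }, { β, δ }, { β, ε }, { β, ζ }, { γ, δ }, { γ, ε }, { γ, ζ }, { δ, ε }, { δ, ζ }, { ε, ζ }, { α, β, γ }, { α, β, δ }, { α, β, ε }, { α, β, ζ }, { α, γ, δ }, { α, γ, ε }, { α, γ, ζ }, { α, δ, ε }, { α, δ, ζ }, { α, ε, ζ }, { β, γ, δ }, { β, γ, ε }, { β, γ, ζ }, { β, δ, ε }, { β, δ, ζ }, { β, ε, ζ }, { γ, δ, ε }, { γ, δ, ζ }, { γ, ε, ζ }, { δ, ε, ζ }, { α, β, γ, δ }, { α, β, γ, ε }, { α, β, γ, ζ }, { α, β, δ, ε }, { α, β, δ, ζ }, { α, β, ε, ζ }, { α, γ, δ, ε }, { α, γ, δ, ζ }, { α, γ, ε, ζ }, { α, δ, ε, ζ }, { β, γ, δ, ε }, { β, γ, δ, ζ }, { β, γ, ε, ζ }, { β, δ, ε, ζ }, { γ, δ, ε, ζ }, { α, β, γ, δ, ε }, { α, β, γ, δ, ζ }, { α, β, γ, ε, ζ }, { α, β, δ, ε, ζ }, { α, γ, δ, ε, ζ }, { β, γ, δ, ε, ζ }, Ω } (|σ(𝒜)| = 64).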